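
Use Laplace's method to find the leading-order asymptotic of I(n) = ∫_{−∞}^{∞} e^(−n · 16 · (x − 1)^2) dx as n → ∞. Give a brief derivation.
I(n) = sqrt(π/(16n))

Here φ(x) = 16 · (x − 1)^2 has its unique minimum at x* = 1 with φ(x*) = 0 and φ''(x*) = 32. Laplace's method gives
  I(n) ~ e^(−n φ(x*)) · sqrt(2π / (n · φ''(x*))) = sqrt(2π / (32n)) = sqrt(π/(16n)).
This is exact: substituting u = (x − 1)·sqrt(16n) gives I(n) = (1/sqrt(16n)) ∫_{−∞}^{∞} e^(−u^2) du = sqrt(π/(16n)).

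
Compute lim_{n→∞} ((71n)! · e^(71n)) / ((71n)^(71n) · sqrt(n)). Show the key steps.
lim = sqrt(2π·71)

Stirling: (71n)! ~ sqrt(2π·71n) · (71n/e)^(71n). Hence
  (71n)! · e^(71n) / (71n)^(71n) ~ sqrt(2π·71n).
Dividing by sqrt(n): sqrt(2π·71n) / sqrt(n) = sqrt(2π·71) · n^((1−1)/2), so the limit is sqrt(2π·71).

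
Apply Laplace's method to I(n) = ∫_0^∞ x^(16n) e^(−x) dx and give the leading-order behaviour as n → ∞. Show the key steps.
I(n) ~ sqrt(2π·16n) · (16n/e)^(16n)

Write the integrand as exp(16n ln x − x) and set f(x) = 16n ln x − x. Then f'(x) = 16n/x − 1 = 0 at x* = 16n, and f''(x*) = −16n/x*^2 = −1/(16n). Laplace's method (interior maximum) gives
  I(n) ~ e^(f(x*)) · sqrt(2π / |f''(x*)|)
        = exp(16n ln(16n) − 16n) · sqrt(2π · 16n)
        = (16n)^(16n) e^(−16n) · sqrt(2π·16n)
        = sqrt(2π·16n) · (16n/e)^(16n).
This matches Γ(16n+1) with Stirling applied to Γ.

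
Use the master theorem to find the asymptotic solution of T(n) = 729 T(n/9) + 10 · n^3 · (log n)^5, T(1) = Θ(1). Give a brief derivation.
T(n) = Θ(n^3 · (log n)^6)

Here log_9 729 = 3 and f(n) = 10 · n^3 · (log n)^5 = Θ(n^(log_9 729) · (log n)^5). This is the extended Case 2 of the master theorem (f matches the critical exponent up to log factors), giving T(n) = Θ(n^(log_9 729) · (log n)^(5+1)) = Θ(n^3 · (log n)^6).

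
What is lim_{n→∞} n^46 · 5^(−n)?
lim = 0

Exponentials with base > 1 dominate every fixed polynomial: for any fixed c, n^c / 5^n → 0 as n → ∞ (e.g. by the ratio test, or by writing 5^n = e^(n ln 5) and noting e^(n ln 5) / n^c → ∞). Hence n^46 · 5^(−n) = n^46 / 5^n → 0.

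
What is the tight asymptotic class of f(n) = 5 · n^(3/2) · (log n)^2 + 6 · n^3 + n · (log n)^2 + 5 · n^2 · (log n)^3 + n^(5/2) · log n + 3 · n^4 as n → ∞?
f(n) ∈ Θ(n^4)

Compare the terms by growth order. For large n, n^a · (log n)^b dominates n^a' · (log n)^b' iff a > a', or (a = a' and b > b'). Ranking the 6 terms shows the dominant one is 3 · n^4. Hence f(n) ∈ Θ(n^4).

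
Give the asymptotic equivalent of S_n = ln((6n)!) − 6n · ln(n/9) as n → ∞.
S_n ~ 6n · (ln 54 − 1) + O(ln n)

Stirling: ln((6n)!) = 6n ln(6n) − 6n + O(ln n).
  S_n = 6n ln(6n) − 6n − 6n ln(n/9) + O(ln n)
      = 6n ln(6n) − 6n ln n + 6n ln 9 − 6n + O(ln n)
      = 6n ln 6 + 6n ln 9 − 6n + O(ln n)
      = 6n (ln 54 − 1) + O(ln n).
Numerically ln(54) − 1 ≈ 2.9890.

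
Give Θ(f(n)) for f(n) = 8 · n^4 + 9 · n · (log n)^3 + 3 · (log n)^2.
f(n) ∈ Θ(n^4)

Compare the terms by growth order. For large n, n^a · (log n)^b dominates n^a' · (log n)^b' iff a > a', or (a = a' and b > b'). Ranking the 3 terms shows the dominant one is 8 · n^4. Hence f(n) ∈ Θ(n^4).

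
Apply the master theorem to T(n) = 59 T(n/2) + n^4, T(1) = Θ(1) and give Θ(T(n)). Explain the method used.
T(n) = Θ(n^(log_2 59))

Master theorem: compare f(n) = n^4 to n^(log_2 59) where log_2 59 ≈ 5.883. Since 4 < log_2 59, we have f(n) = O(n^(log_2 59 − ε)) for some ε > 0 — Case 1. Hence T(n) = Θ(n^(log_2 59)).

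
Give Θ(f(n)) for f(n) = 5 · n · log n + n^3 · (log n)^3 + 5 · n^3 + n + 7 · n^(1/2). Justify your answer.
f(n) ∈ Θ(n^3 · (log n)^3)

Compare the terms by growth order. For large n, n^a · (log n)^b dominates n^a' · (log n)^b' iff a > a', or (a = a' and b > b'). Ranking the 5 terms shows the dominant one is n^3 · (log n)^3. Hence f(n) ∈ Θ(n^3 · (log n)^3).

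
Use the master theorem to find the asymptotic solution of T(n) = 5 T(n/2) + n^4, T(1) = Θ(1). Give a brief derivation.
T(n) = Θ(n^4)

log_2 5 ≈ 2.322. f(n) = n^4 dominates n^(log_2 5) since 4 > 2.322, and the regularity condition a·f(n/b) = 5·(n/2)^4 = (5/16)·n^4 ≤ c·f(n) holds with c = 5/16 ≈ 0.312 < 1. So this is Case 3: T(n) = Θ(f(n)) = Θ(n^4).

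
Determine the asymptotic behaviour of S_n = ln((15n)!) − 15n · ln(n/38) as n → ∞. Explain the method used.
S_n ~ 15n · (ln 570 − 1) + O(ln n)

Stirling: ln((15n)!) = 15n ln(15n) − 15n + O(ln n).
  S_n = 15n ln(15n) − 15n − 15n ln(n/38) + O(ln n)
      = 15n ln(15n) − 15n ln n + 15n ln 38 − 15n + O(ln n)
      = 15n ln 15 + 15n ln 38 − 15n + O(ln n)
      = 15n (ln 570 − 1) + O(ln n).
Numerically ln(570) − 1 ≈ 5.3456.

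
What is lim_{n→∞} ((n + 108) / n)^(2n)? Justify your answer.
lim = e^216

Rewrite as (1 + 108/n)^(2n). By the standard limit (1 + x/n)^n → e^x, we have (1 + 108/n)^n → e^108, and raising to the 2nd power gives e^216.
More precisely, ln[(1 + 108/n)^(2n)] = 2n · ln(1 + 108/n) = 2n · (108/n + O(1/n^2)) = 216 + O(1/n) → 216.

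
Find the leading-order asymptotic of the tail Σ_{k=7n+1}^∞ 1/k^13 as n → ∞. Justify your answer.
Σ_{k>7n} 1/k^13 ~ 1/(12 · (7n)^12)

Compare to the integral: ∫_{7n}^∞ x^(−13) dx = [−x^(−12)/12]_{7n}^∞ = 1/((13−1)·(7n)^12). Euler-Maclaurin then gives
  Σ_{k>7n} 1/k^13 = ∫_{7n}^∞ dx/x^13 − 1/(2·(7n)^13) + O(1/(7n)^14).
(Equivalently this is ζ(13) − Σ_{k≤7n} 1/k^13.)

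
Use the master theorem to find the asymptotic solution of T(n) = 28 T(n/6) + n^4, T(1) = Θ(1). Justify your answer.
T(n) = Θ(n^4)

log_6 28 ≈ 1.860. f(n) = n^4 dominates n^(log_6 28) since 4 > 1.860, and the regularity condition a·f(n/b) = 28·(n/6)^4 = (28/1296)·n^4 ≤ c·f(n) holds with c = 28/1296 ≈ 0.0216 < 1. So this is Case 3: T(n) = Θ(f(n)) = Θ(n^4).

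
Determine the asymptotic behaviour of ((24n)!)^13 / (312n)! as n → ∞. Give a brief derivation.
((24n)!)^13/(312n)! ~ ((2π·24n)^(12/2) / sqrt(13)) · 13^(−13·24n)  →  0

Write N = 24n. Stirling: N! ~ sqrt(2π N)(N/e)^N and (13N)! ~ sqrt(2π·13N)·(13N/e)^(13N).
  (N!)^13/(13N)! ~ (2π N)^(13/2) (N/e)^(13N) / [sqrt(2π·13N) (13N/e)^(13N)]
     = (2π N)^(13/2) / sqrt(2π·13N) · (N/(13N))^(13N)
     = (2π N)^((13−1)/2) / sqrt(13) · 13^(−13N).
Since 13^13 > 1, the factor 13^(−13N) decays exponentially, so the ratio → 0. Substituting N = 24n gives the stated form.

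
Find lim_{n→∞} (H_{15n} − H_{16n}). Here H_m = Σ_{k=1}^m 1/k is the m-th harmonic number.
lim = ln(15/16)

Euler-Maclaurin gives H_m = ln m + γ + 1/(2m) + O(1/m^2). The γ and O(1/m) terms cancel in the difference:
  H_{15n} − H_{16n} = ln(15n) − ln(16n) + O(1/n) = ln(15/16) + O(1/n).
Hence the limit is ln(15/16).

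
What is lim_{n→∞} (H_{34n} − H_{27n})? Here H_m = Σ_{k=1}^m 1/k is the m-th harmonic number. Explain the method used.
lim = ln(34/27)

Euler-Maclaurin gives H_m = ln m + γ + 1/(2m) + O(1/m^2). The γ and O(1/m) terms cancel in the difference:
  H_{34n} − H_{27n} = ln(34n) − ln(27n) + O(1/n) = ln(34/27) + O(1/n).
Hence the limit is ln(34/27).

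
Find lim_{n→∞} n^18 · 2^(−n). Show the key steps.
lim = 0

Exponentials with base > 1 dominate every fixed polynomial: for any fixed c, n^c / 2^n → 0 as n → ∞ (e.g. by the ratio test, or by writing 2^n = e^(n ln 2) and noting e^(n ln 2) / n^c → ∞). Hence n^18 · 2^(−n) = n^18 / 2^n → 0.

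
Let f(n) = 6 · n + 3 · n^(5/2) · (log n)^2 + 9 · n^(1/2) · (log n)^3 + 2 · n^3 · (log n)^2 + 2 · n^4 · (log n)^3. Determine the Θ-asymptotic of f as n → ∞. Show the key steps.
f(n) ∈ Θ(n^4 · (log n)^3)

Compare the terms by growth order. For large n, n^a · (log n)^b dominates n^a' · (log n)^b' iff a > a', or (a = a' and b > b'). Ranking the 5 terms shows the dominant one is 2 · n^4 · (log n)^3. Hence f(n) ∈ Θ(n^4 · (log n)^3).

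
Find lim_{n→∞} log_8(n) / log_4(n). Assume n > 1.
lim = ln(4) / ln(8) = log_8(4)

Change of base: log_8(n) = ln n / ln 8 and log_4(n) = ln n / ln 4. The ratio is (ln n / ln 8) · (ln 4 / ln n) = ln 4 / ln 8, a constant independent of n. So the limit is ln 4 / ln 8 = log_8(4).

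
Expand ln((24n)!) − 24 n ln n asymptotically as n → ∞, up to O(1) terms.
ln((24n)!) − 24 n ln n = 24(ln 24 − 1) n + (1/2) ln(2π·24n) + O(1/n)

Stirling: ln((24n)!) = 24n ln(24n) − 24n + (1/2) ln(2π·24n) + O(1/n).
Since 24n ln(24n) = 24n ln n + 24n ln 24, subtracting 24n ln n cancels the n ln n term exactly. What remains is 24(ln 24 − 1) n + (1/2) ln(2π·24n) + O(1/n).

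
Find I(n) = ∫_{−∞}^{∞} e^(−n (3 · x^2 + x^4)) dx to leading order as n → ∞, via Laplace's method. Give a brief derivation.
I(n) ~ sqrt(π/(3n))

φ(x) = 3 · x^2 + x^4 has its unique global minimum at x* = 0 (since φ'(x) = 6x + 4x^3 = 0 only at x = 0 for real x with both coefficients positive, and φ → ∞ as |x| → ∞). At x* = 0, φ(0) = 0 and φ''(0) = 6. Laplace's method then gives
  I(n) ~ sqrt(2π / (n · φ''(0))) · e^(−n φ(0)) = sqrt(2π / (6n)) = sqrt(π/(3n)).
The x^4 term contributes only at subleading order (an O(1/n) relative correction).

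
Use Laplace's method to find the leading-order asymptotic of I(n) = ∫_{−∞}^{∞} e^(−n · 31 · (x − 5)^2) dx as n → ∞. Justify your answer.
I(n) = sqrt(π/(31n))

Here φ(x) = 31 · (x − 5)^2 has its unique minimum at x* = 5 with φ(x*) = 0 and φ''(x*) = 62. Laplace's method gives
  I(n) ~ e^(−n φ(x*)) · sqrt(2π / (n · φ''(x*))) = sqrt(2π / (62n)) = sqrt(π/(31n)).
This is exact: substituting u = (x − 5)·sqrt(31n) gives I(n) = (1/sqrt(31n)) ∫_{−∞}^{∞} e^(−u^2) du = sqrt(π/(31n)).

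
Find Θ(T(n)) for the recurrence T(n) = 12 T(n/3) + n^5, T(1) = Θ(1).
T(n) = Θ(n^5)

log_3 12 ≈ 2.262. f(n) = n^5 dominates n^(log_3 12) since 5 > 2.262, and the regularity condition a·f(n/b) = 12·(n/3)^5 = (12/243)·n^5 ≤ c·f(n) holds with c = 12/243 ≈ 0.0494 < 1. So this is Case 3: T(n) = Θ(f(n)) = Θ(n^5).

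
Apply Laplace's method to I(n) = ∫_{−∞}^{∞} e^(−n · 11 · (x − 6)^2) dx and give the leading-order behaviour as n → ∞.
I(n) = sqrt(π/(11n))

Here φ(x) = 11 · (x − 6)^2 has its unique minimum at x* = 6 with φ(x*) = 0 and φ''(x*) = 22. Laplace's method gives
  I(n) ~ e^(−n φ(x*)) · sqrt(2π / (n · φ''(x*))) = sqrt(2π / (22n)) = sqrt(π/(11n)).
This is exact: substituting u = (x − 6)·sqrt(11n) gives I(n) = (1/sqrt(11n)) ∫_{−∞}^{∞} e^(−u^2) du = sqrt(π/(11n)).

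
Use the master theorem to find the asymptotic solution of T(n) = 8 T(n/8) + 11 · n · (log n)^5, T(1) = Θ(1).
T(n) = Θ(n · (log n)^6)

Here log_8 8 = 1 and f(n) = 11 · n · (log n)^5 = Θ(n^(log_8 8) · (log n)^5). This is the extended Case 2 of the master theorem (f matches the critical exponent up to log factors), giving T(n) = Θ(n^(log_8 8) · (log n)^(5+1)) = Θ(n · (log n)^6).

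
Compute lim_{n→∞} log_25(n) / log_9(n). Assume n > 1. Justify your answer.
lim = ln(9) / ln(25) = log_25(9)

Change of base: log_25(n) = ln n / ln 25 and log_9(n) = ln n / ln 9. The ratio is (ln n / ln 25) · (ln 9 / ln n) = ln 9 / ln 25, a constant independent of n. So the limit is ln 9 / ln 25 = log_25(9).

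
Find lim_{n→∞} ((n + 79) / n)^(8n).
lim = e^632

Rewrite as (1 + 79/n)^(8n). By the standard limit (1 + x/n)^n → e^x, we have (1 + 79/n)^n → e^79, and raising to the 8th power gives e^632.
More precisely, ln[(1 + 79/n)^(8n)] = 8n · ln(1 + 79/n) = 8n · (79/n + O(1/n^2)) = 632 + O(1/n) → 632.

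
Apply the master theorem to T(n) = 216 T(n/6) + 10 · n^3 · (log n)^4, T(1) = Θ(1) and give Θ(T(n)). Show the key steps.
T(n) = Θ(n^3 · (log n)^5)

Here log_6 216 = 3 and f(n) = 10 · n^3 · (log n)^4 = Θ(n^(log_6 216) · (log n)^4). This is the extended Case 2 of the master theorem (f matches the critical exponent up to log factors), giving T(n) = Θ(n^(log_6 216) · (log n)^(4+1)) = Θ(n^3 · (log n)^5).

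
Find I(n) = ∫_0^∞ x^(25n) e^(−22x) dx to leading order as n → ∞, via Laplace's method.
I(n) ~ (sqrt(2π·25n) / 22) · (25n/(22e))^(25n)

Write the integrand as exp(25n ln x − 22x) and set f(x) = 25n ln x − 22x. Then f'(x) = 25n/x − 22 = 0 at x* = 25n/22, and f''(x*) = −25n/x*^2 = −22^2/(25n). Laplace's method (interior maximum) gives
  I(n) ~ e^(f(x*)) · sqrt(2π / |f''(x*)|)
        = exp(25n ln(25n/22) − 25n) · sqrt(2π · 25n / 22^2)
        = (25n/22)^(25n) e^(−25n) · sqrt(2π·25n) / 22
        = (sqrt(2π·25n) / 22) · (25n/(22e))^(25n).
This matches Γ(25n+1)/22^(25n+1) with Stirling applied to Γ.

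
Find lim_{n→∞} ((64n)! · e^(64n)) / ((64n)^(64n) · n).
lim = 0

Stirling: (64n)! ~ sqrt(2π·64n) · (64n/e)^(64n). Hence
  (64n)! · e^(64n) / (64n)^(64n) ~ sqrt(2π·64n).
Dividing by n: sqrt(2π·64n) / n = sqrt(2π·64) · n^((1−2)/2), so the expression behaves like sqrt(2π·64) · n^((1−2)/2) → 0.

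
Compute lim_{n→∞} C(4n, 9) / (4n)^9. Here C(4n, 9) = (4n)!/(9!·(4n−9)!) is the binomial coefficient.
lim = 1/9! = 1/362880

With N = 4n → ∞: C(N, 9) / N^9 = [N(N−1)…(N−8)] / (9! · N^9) = (1/9!) · 1 · (1 − 1/(4n)) · … · (1 − 8/(4n)). Each factor → 1 as N → ∞, so the limit is 1/9! = 1/362880.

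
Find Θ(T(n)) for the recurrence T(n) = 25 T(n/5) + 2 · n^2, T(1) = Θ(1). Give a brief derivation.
T(n) = Θ(n^2 log n)

log_5 25 = 2, and f(n) = 2 · n^2 = Θ(n^(log_5 25)). This is Case 2 of the master theorem: T(n) = Θ(f(n) · log n) = Θ(n^2 log n).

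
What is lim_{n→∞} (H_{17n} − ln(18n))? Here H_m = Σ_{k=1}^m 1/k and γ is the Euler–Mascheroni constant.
lim = ln(17/18) + γ

By Euler-Maclaurin, H_m = ln m + γ + O(1/m). So
  H_{17n} − ln(18n) = ln(17n) + γ − ln(18n) + O(1/n)
                       = ln(17/18) + γ + O(1/n).
Hence the limit is ln(17/18) + γ.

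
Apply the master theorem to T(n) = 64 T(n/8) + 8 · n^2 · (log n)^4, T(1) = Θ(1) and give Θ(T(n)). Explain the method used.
T(n) = Θ(n^2 · (log n)^5)

Here log_8 64 = 2 and f(n) = 8 · n^2 · (log n)^4 = Θ(n^(log_8 64) · (log n)^4). This is the extended Case 2 of the master theorem (f matches the critical exponent up to log factors), giving T(n) = Θ(n^(log_8 64) · (log n)^(4+1)) = Θ(n^2 · (log n)^5).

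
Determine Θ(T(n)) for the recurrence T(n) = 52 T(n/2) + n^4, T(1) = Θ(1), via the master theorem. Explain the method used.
T(n) = Θ(n^(log_2 52))

Master theorem: compare f(n) = n^4 to n^(log_2 52) where log_2 52 ≈ 5.700. Since 4 < log_2 52, we have f(n) = O(n^(log_2 52 − ε)) for some ε > 0 — Case 1. Hence T(n) = Θ(n^(log_2 52)).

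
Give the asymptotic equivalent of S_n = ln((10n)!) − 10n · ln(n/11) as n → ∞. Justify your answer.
S_n ~ 10n · (ln 110 − 1) + O(ln n)

Stirling: ln((10n)!) = 10n ln(10n) − 10n + O(ln n).
  S_n = 10n ln(10n) − 10n − 10n ln(n/11) + O(ln n)
      = 10n ln(10n) − 10n ln n + 10n ln 11 − 10n + O(ln n)
      = 10n ln 10 + 10n ln 11 − 10n + O(ln n)
      = 10n (ln 110 − 1) + O(ln n).
Numerically ln(110) − 1 ≈ 3.7005.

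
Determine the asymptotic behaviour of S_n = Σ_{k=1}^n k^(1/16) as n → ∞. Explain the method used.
S_n ~ (16/17) · n^(17/16)

Integral comparison: Σ_{k=1}^n k^(1/16) = ∫_0^n x^(1/16) dx + O(n^(1/16)). The integral is n^(1 + 1/16) / (1 + 1/16) = n^((1+16)/16) / ((1+16)/16) = (16/17) · n^(17/16).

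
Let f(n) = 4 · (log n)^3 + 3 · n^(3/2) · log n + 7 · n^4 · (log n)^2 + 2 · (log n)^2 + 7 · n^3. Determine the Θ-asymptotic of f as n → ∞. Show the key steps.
f(n) ∈ Θ(n^4 · (log n)^2)

Compare the terms by growth order. For large n, n^a · (log n)^b dominates n^a' · (log n)^b' iff a > a', or (a = a' and b > b'). Ranking the 5 terms shows the dominant one is 7 · n^4 · (log n)^2. Hence f(n) ∈ Θ(n^4 · (log n)^2).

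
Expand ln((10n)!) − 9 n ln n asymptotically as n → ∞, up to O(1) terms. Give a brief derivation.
ln((10n)!) − 9 n ln n = n ln n + 10(ln 10 − 1) n + (1/2) ln(2π·10n) + O(1/n)

Stirling: ln((10n)!) = 10n ln(10n) − 10n + (1/2) ln(2π·10n) + O(1/n).
Expand 10n ln(10n) = 10n (ln n + ln 10) = 10n ln n + 10n ln 10.
Subtract 9n ln n: leading term is (10 − 9) n ln n = n ln n. The next term is 10n ln 10 − 10n = 10(ln 10 − 1) n. Then the (1/2) ln(2π·10n) correction.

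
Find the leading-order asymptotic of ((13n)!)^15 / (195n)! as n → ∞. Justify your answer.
((13n)!)^15/(195n)! ~ ((2π·13n)^(14/2) / sqrt(15)) · 15^(−15·13n)  →  0

Write N = 13n. Stirling: N! ~ sqrt(2π N)(N/e)^N and (15N)! ~ sqrt(2π·15N)·(15N/e)^(15N).
  (N!)^15/(15N)! ~ (2π N)^(15/2) (N/e)^(15N) / [sqrt(2π·15N) (15N/e)^(15N)]
     = (2π N)^(15/2) / sqrt(2π·15N) · (N/(15N))^(15N)
     = (2π N)^((15−1)/2) / sqrt(15) · 15^(−15N).
Since 15^15 > 1, the factor 15^(−15N) decays exponentially, so the ratio → 0. Substituting N = 13n gives the stated form.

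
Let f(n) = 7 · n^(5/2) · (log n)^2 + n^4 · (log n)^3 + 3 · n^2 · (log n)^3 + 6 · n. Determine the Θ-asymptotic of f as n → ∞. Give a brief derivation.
f(n) ∈ Θ(n^4 · (log n)^3)

Compare the terms by growth order. For large n, n^a · (log n)^b dominates n^a' · (log n)^b' iff a > a', or (a = a' and b > b'). Ranking the 4 terms shows the dominant one is n^4 · (log n)^3. Hence f(n) ∈ Θ(n^4 · (log n)^3).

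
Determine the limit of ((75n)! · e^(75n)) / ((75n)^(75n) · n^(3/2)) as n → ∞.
lim = 0

Stirling: (75n)! ~ sqrt(2π·75n) · (75n/e)^(75n). Hence
  (75n)! · e^(75n) / (75n)^(75n) ~ sqrt(2π·75n).
Dividing by n^(3/2): sqrt(2π·75n) / n^(3/2) = sqrt(2π·75) · n^((1−3)/2), so the expression behaves like sqrt(2π·75) · n^((1−3)/2) → 0.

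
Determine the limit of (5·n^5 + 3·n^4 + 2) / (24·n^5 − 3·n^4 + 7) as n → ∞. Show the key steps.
lim = 5/24

For large n the leading n^5 terms dominate both numerator and denominator. Dividing top and bottom by n^5, every other term tends to 0, leaving 5/24.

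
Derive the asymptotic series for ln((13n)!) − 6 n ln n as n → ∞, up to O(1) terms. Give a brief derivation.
ln((13n)!) − 6 n ln n = 7 n ln n + 13(ln 13 − 1) n + (1/2) ln(2π·13n) + O(1/n)

Stirling: ln((13n)!) = 13n ln(13n) − 13n + (1/2) ln(2π·13n) + O(1/n).
Expand 13n ln(13n) = 13n (ln n + ln 13) = 13n ln n + 13n ln 13.
Subtract 6n ln n: leading term is (13 − 6) n ln n = 7 n ln n. The next term is 13n ln 13 − 13n = 13(ln 13 − 1) n. Then the (1/2) ln(2π·13n) correction.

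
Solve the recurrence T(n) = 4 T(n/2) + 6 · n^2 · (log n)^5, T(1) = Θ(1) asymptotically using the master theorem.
T(n) = Θ(n^2 · (log n)^6)

Here log_2 4 = 2 and f(n) = 6 · n^2 · (log n)^5 = Θ(n^(log_2 4) · (log n)^5). This is the extended Case 2 of the master theorem (f matches the critical exponent up to log factors), giving T(n) = Θ(n^(log_2 4) · (log n)^(5+1)) = Θ(n^2 · (log n)^6).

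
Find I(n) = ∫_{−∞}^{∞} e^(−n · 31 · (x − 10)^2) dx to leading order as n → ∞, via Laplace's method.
I(n) = sqrt(π/(31n))

Here φ(x) = 31 · (x − 10)^2 has its unique minimum at x* = 10 with φ(x*) = 0 and φ''(x*) = 62. Laplace's method gives
  I(n) ~ e^(−n φ(x*)) · sqrt(2π / (n · φ''(x*))) = sqrt(2π / (62n)) = sqrt(π/(31n)).
This is exact: substituting u = (x − 10)·sqrt(31n) gives I(n) = (1/sqrt(31n)) ∫_{−∞}^{∞} e^(−u^2) du = sqrt(π/(31n)).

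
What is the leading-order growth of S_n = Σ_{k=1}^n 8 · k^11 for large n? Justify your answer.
S_n ~ 2 · n^12 / 3

By integral comparison (Euler-Maclaurin), Σ_{k=1}^n 8 · k^11 = 8 · ∫_0^n x^11 dx + O(n^11) = 8 · n^12/12 = 2 · n^12 / 3 + O(n^11). (Equivalently, Faulhaber's formula gives the same leading term.)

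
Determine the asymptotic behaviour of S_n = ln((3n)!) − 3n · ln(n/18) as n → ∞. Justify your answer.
S_n ~ 3n · (ln 54 − 1) + O(ln n)

Stirling: ln((3n)!) = 3n ln(3n) − 3n + O(ln n).
  S_n = 3n ln(3n) − 3n − 3n ln(n/18) + O(ln n)
      = 3n ln(3n) − 3n ln n + 3n ln 18 − 3n + O(ln n)
      = 3n ln 3 + 3n ln 18 − 3n + O(ln n)
      = 3n (ln 54 − 1) + O(ln n).
Numerically ln(54) − 1 ≈ 2.9890.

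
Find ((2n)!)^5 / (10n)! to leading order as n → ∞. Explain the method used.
((2n)!)^5/(10n)! ~ ((2π·2n)^(4/2) / sqrt(5)) · 5^(−5·2n)  →  0

Write N = 2n. Stirling: N! ~ sqrt(2π N)(N/e)^N and (5N)! ~ sqrt(2π·5N)·(5N/e)^(5N).
  (N!)^5/(5N)! ~ (2π N)^(5/2) (N/e)^(5N) / [sqrt(2π·5N) (5N/e)^(5N)]
     = (2π N)^(5/2) / sqrt(2π·5N) · (N/(5N))^(5N)
     = (2π N)^((5−1)/2) / sqrt(5) · 5^(−5N).
Since 5^5 > 1, the factor 5^(−5N) decays exponentially, so the ratio → 0. Substituting N = 2n gives the stated form.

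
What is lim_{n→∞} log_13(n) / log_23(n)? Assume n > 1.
lim = ln(23) / ln(13) = log_13(23)

Change of base: log_13(n) = ln n / ln 13 and log_23(n) = ln n / ln 23. The ratio is (ln n / ln 13) · (ln 23 / ln n) = ln 23 / ln 13, a constant independent of n. So the limit is ln 23 / ln 13 = log_13(23).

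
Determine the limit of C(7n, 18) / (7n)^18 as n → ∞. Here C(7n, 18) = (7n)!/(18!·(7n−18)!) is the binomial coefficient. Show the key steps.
lim = 1/18! = 1/6402373705728000

With N = 7n → ∞: C(N, 18) / N^18 = [N(N−1)…(N−17)] / (18! · N^18) = (1/18!) · 1 · (1 − 1/(7n)) · … · (1 − 17/(7n)). Each factor → 1 as N → ∞, so the limit is 1/18! = 1/6402373705728000.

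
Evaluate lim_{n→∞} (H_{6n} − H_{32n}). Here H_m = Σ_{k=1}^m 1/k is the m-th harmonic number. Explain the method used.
lim = ln(6/32) = ln(3/16)

Euler-Maclaurin gives H_m = ln m + γ + 1/(2m) + O(1/m^2). The γ and O(1/m) terms cancel in the difference:
  H_{6n} − H_{32n} = ln(6n) − ln(32n) + O(1/n) = ln(6/32) + O(1/n).
Hence the limit is ln(6/32) = ln(3/16).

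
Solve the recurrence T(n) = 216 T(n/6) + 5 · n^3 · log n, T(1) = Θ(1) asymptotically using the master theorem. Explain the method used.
T(n) = Θ(n^3 · (log n)^2)

Here log_6 216 = 3 and f(n) = 5 · n^3 · log n = Θ(n^(log_6 216) · (log n)^1). This is the extended Case 2 of the master theorem (f matches the critical exponent up to log factors), giving T(n) = Θ(n^(log_6 216) · (log n)^(1+1)) = Θ(n^3 · (log n)^2).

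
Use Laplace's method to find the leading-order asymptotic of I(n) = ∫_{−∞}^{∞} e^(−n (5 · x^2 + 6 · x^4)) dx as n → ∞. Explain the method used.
I(n) ~ sqrt(π/(5n))

φ(x) = 5 · x^2 + 6 · x^4 has its unique global minimum at x* = 0 (since φ'(x) = 10x + 24x^3 = 0 only at x = 0 for real x with both coefficients positive, and φ → ∞ as |x| → ∞). At x* = 0, φ(0) = 0 and φ''(0) = 10. Laplace's method then gives
  I(n) ~ sqrt(2π / (n · φ''(0))) · e^(−n φ(0)) = sqrt(2π / (10n)) = sqrt(π/(5n)).
The 6 · x^4 term contributes only at subleading order (an O(1/n) relative correction).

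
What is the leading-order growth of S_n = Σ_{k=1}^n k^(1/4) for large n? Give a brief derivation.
S_n ~ (4/5) · n^(5/4)

Integral comparison: Σ_{k=1}^n k^(1/4) = ∫_0^n x^(1/4) dx + O(n^(1/4)). The integral is n^(1 + 1/4) / (1 + 1/4) = n^((1+4)/4) / ((1+4)/4) = (4/5) · n^(5/4).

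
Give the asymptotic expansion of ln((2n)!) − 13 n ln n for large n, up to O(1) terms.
ln((2n)!) − 13 n ln n = −11 n ln n + 2(ln 2 − 1) n + (1/2) ln(2π·2n) + O(1/n)

Stirling: ln((2n)!) = 2n ln(2n) − 2n + (1/2) ln(2π·2n) + O(1/n).
Expand 2n ln(2n) = 2n (ln n + ln 2) = 2n ln n + 2n ln 2.
Subtract 13n ln n: leading term is (2 − 13) n ln n = −11 n ln n. The next term is 2n ln 2 − 2n = 2(ln 2 − 1) n. Then the (1/2) ln(2π·2n) correction.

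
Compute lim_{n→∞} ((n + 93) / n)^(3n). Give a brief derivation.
lim = e^279

Rewrite as (1 + 93/n)^(3n). By the standard limit (1 + x/n)^n → e^x, we have (1 + 93/n)^n → e^93, and raising to the 3rd power gives e^279.
More precisely, ln[(1 + 93/n)^(3n)] = 3n · ln(1 + 93/n) = 3n · (93/n + O(1/n^2)) = 279 + O(1/n) → 279.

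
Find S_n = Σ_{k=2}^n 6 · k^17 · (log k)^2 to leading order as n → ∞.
S_n ~ n^18 · (log n)^2 / 3

By integral comparison, S_n = ∫_1^n 6 · x^17 · (log x)^2 dx + O(n^17 · (log n)^2). For the integral, the leading term of ∫_1^n x^17 (log x)^2 dx is n^18/18 · (log n)^2 (by repeated integration by parts; each step lowers the log-exponent and produces a relatively O(1/log n) correction). Hence S_n ~ n^18 · (log n)^2 / 3.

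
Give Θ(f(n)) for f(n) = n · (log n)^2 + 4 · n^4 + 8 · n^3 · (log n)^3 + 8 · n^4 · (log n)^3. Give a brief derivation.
f(n) ∈ Θ(n^4 · (log n)^3)

Compare the terms by growth order. For large n, n^a · (log n)^b dominates n^a' · (log n)^b' iff a > a', or (a = a' and b > b'). Ranking the 4 terms shows the dominant one is 8 · n^4 · (log n)^3. Hence f(n) ∈ Θ(n^4 · (log n)^3).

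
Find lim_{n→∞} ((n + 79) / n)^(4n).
lim = e^316

Rewrite as (1 + 79/n)^(4n). By the standard limit (1 + x/n)^n → e^x, we have (1 + 79/n)^n → e^79, and raising to the 4th power gives e^316.
More precisely, ln[(1 + 79/n)^(4n)] = 4n · ln(1 + 79/n) = 4n · (79/n + O(1/n^2)) = 316 + O(1/n) → 316.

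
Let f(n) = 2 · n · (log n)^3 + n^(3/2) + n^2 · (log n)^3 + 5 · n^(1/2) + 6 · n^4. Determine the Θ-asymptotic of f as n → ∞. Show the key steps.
f(n) ∈ Θ(n^4)

Compare the terms by growth order. For large n, n^a · (log n)^b dominates n^a' · (log n)^b' iff a > a', or (a = a' and b > b'). Ranking the 5 terms shows the dominant one is 6 · n^4. Hence f(n) ∈ Θ(n^4).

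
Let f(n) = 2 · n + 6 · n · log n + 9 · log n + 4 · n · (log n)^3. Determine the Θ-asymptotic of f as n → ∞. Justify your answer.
f(n) ∈ Θ(n · (log n)^3)

Compare the terms by growth order. For large n, n^a · (log n)^b dominates n^a' · (log n)^b' iff a > a', or (a = a' and b > b'). Ranking the 4 terms shows the dominant one is 4 · n · (log n)^3. Hence f(n) ∈ Θ(n · (log n)^3).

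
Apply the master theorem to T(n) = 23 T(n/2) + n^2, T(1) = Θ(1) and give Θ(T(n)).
T(n) = Θ(n^(log_2 23))

Master theorem: compare f(n) = n^2 to n^(log_2 23) where log_2 23 ≈ 4.524. Since 2 < log_2 23, we have f(n) = O(n^(log_2 23 − ε)) for some ε > 0 — Case 1. Hence T(n) = Θ(n^(log_2 23)).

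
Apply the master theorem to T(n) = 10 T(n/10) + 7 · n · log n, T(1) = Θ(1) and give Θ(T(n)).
T(n) = Θ(n · (log n)^2)

Here log_10 10 = 1 and f(n) = 7 · n · log n = Θ(n^(log_10 10) · (log n)^1). This is the extended Case 2 of the master theorem (f matches the critical exponent up to log factors), giving T(n) = Θ(n^(log_10 10) · (log n)^(1+1)) = Θ(n · (log n)^2).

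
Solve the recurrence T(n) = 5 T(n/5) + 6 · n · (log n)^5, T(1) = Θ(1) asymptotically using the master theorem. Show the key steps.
T(n) = Θ(n · (log n)^6)

Here log_5 5 = 1 and f(n) = 6 · n · (log n)^5 = Θ(n^(log_5 5) · (log n)^5). This is the extended Case 2 of the master theorem (f matches the critical exponent up to log factors), giving T(n) = Θ(n^(log_5 5) · (log n)^(5+1)) = Θ(n · (log n)^6).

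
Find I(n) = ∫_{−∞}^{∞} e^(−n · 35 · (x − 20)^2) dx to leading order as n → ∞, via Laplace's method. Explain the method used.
I(n) = sqrt(π/(35n))

Here φ(x) = 35 · (x − 20)^2 has its unique minimum at x* = 20 with φ(x*) = 0 and φ''(x*) = 70. Laplace's method gives
  I(n) ~ e^(−n φ(x*)) · sqrt(2π / (n · φ''(x*))) = sqrt(2π / (70n)) = sqrt(π/(35n)).
This is exact: substituting u = (x − 20)·sqrt(35n) gives I(n) = (1/sqrt(35n)) ∫_{−∞}^{∞} e^(−u^2) du = sqrt(π/(35n)).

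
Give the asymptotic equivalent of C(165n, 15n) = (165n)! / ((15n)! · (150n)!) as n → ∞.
C(165n, 15n) ~ (285311670611/10000000000)^(15n) · sqrt(11/(20π·15n))

Write N = 15n. Apply Stirling to each factorial:
  (11N)! ~ sqrt(2π·11N) · (11N/e)^(11N),
  N! ~ sqrt(2π N) · (N/e)^N,
  (10N)! ~ sqrt(2π·10N) · (10N/e)^(10N).
The exponential factors combine to (11N)^(11N) / (N^N · (10N)^(10N)) = 11^(11N)/10^(10N) = (11^11/10^10)^N = (285311670611/10000000000)^N.
The square-root prefactors combine to sqrt(2π·11N) / (sqrt(2π N)·sqrt(2π·10N)) = sqrt(11 / (2π·10·N)) = sqrt(11/(20π·15n)).
Substituting N = 15n: C(165n, 15n) ~ (285311670611/10000000000)^(15n) · sqrt(11/(20π·15n)).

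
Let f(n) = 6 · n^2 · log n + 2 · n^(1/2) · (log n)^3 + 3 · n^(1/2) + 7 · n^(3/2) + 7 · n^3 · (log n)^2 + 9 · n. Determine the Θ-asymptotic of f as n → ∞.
f(n) ∈ Θ(n^3 · (log n)^2)

Compare the terms by growth order. For large n, n^a · (log n)^b dominates n^a' · (log n)^b' iff a > a', or (a = a' and b > b'). Ranking the 6 terms shows the dominant one is 7 · n^3 · (log n)^2. Hence f(n) ∈ Θ(n^3 · (log n)^2).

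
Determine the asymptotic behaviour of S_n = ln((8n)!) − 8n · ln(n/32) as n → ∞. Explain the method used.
S_n ~ 8n · (ln 256 − 1) + O(ln n)

Stirling: ln((8n)!) = 8n ln(8n) − 8n + O(ln n).
  S_n = 8n ln(8n) − 8n − 8n ln(n/32) + O(ln n)
      = 8n ln(8n) − 8n ln n + 8n ln 32 − 8n + O(ln n)
      = 8n ln 8 + 8n ln 32 − 8n + O(ln n)
      = 8n (ln 256 − 1) + O(ln n).
Numerically ln(256) − 1 ≈ 4.5452.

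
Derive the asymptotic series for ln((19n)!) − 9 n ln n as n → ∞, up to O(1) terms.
ln((19n)!) − 9 n ln n = 10 n ln n + 19(ln 19 − 1) n + (1/2) ln(2π·19n) + O(1/n)

Stirling: ln((19n)!) = 19n ln(19n) − 19n + (1/2) ln(2π·19n) + O(1/n).
Expand 19n ln(19n) = 19n (ln n + ln 19) = 19n ln n + 19n ln 19.
Subtract 9n ln n: leading term is (19 − 9) n ln n = 10 n ln n. The next term is 19n ln 19 − 19n = 19(ln 19 − 1) n. Then the (1/2) ln(2π·19n) correction.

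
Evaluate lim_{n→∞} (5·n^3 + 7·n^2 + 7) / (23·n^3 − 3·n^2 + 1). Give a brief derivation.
lim = 5/23

For large n the leading n^3 terms dominate both numerator and denominator. Dividing top and bottom by n^3, every other term tends to 0, leaving 5/23.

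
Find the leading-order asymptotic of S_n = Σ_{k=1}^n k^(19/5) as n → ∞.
S_n ~ (5/24) · n^(24/5)

Integral comparison: Σ_{k=1}^n k^(19/5) = ∫_0^n x^(19/5) dx + O(n^(19/5)). The integral is n^(1 + 19/5) / (1 + 19/5) = n^((19+5)/5) / ((19+5)/5) = (5/24) · n^(24/5).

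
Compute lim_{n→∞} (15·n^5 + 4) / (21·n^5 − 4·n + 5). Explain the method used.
lim = 15/21 = 5/7

For large n the leading n^5 terms dominate both numerator and denominator. Dividing top and bottom by n^5, every other term tends to 0, leaving 15/21 = 5/7.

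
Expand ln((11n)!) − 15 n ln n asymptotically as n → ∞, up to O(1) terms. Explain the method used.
ln((11n)!) − 15 n ln n = −4 n ln n + 11(ln 11 − 1) n + (1/2) ln(2π·11n) + O(1/n)

Stirling: ln((11n)!) = 11n ln(11n) − 11n + (1/2) ln(2π·11n) + O(1/n).
Expand 11n ln(11n) = 11n (ln n + ln 11) = 11n ln n + 11n ln 11.
Subtract 15n ln n: leading term is (11 − 15) n ln n = −4 n ln n. The next term is 11n ln 11 − 11n = 11(ln 11 − 1) n. Then the (1/2) ln(2π·11n) correction.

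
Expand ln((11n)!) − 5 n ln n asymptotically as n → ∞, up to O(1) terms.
ln((11n)!) − 5 n ln n = 6 n ln n + 11(ln 11 − 1) n + (1/2) ln(2π·11n) + O(1/n)

Stirling: ln((11n)!) = 11n ln(11n) − 11n + (1/2) ln(2π·11n) + O(1/n).
Expand 11n ln(11n) = 11n (ln n + ln 11) = 11n ln n + 11n ln 11.
Subtract 5n ln n: leading term is (11 − 5) n ln n = 6 n ln n. The next term is 11n ln 11 − 11n = 11(ln 11 − 1) n. Then the (1/2) ln(2π·11n) correction.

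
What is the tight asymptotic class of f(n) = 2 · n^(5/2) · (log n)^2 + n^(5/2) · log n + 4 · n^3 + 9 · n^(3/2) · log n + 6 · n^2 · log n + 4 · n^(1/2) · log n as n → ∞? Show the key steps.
f(n) ∈ Θ(n^3)

Compare the terms by growth order. For large n, n^a · (log n)^b dominates n^a' · (log n)^b' iff a > a', or (a = a' and b > b'). Ranking the 6 terms shows the dominant one is 4 · n^3. Hence f(n) ∈ Θ(n^3).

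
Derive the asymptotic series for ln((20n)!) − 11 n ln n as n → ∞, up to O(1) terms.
ln((20n)!) − 11 n ln n = 9 n ln n + 20(ln 20 − 1) n + (1/2) ln(2π·20n) + O(1/n)

Stirling: ln((20n)!) = 20n ln(20n) − 20n + (1/2) ln(2π·20n) + O(1/n).
Expand 20n ln(20n) = 20n (ln n + ln 20) = 20n ln n + 20n ln 20.
Subtract 11n ln n: leading term is (20 − 11) n ln n = 9 n ln n. The next term is 20n ln 20 − 20n = 20(ln 20 − 1) n. Then the (1/2) ln(2π·20n) correction.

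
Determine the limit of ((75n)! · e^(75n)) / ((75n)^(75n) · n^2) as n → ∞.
lim = 0

Stirling: (75n)! ~ sqrt(2π·75n) · (75n/e)^(75n). Hence
  (75n)! · e^(75n) / (75n)^(75n) ~ sqrt(2π·75n).
Dividing by n^2: sqrt(2π·75n) / n^2 = sqrt(2π·75) · n^((1−4)/2), so the expression behaves like sqrt(2π·75) · n^((1−4)/2) → 0.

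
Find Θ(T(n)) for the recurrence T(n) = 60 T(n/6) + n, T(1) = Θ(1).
T(n) = Θ(n^(log_6 60))

Master theorem: compare f(n) = n to n^(log_6 60) where log_6 60 ≈ 2.285. Since 1 < log_6 60, we have f(n) = O(n^(log_6 60 − ε)) for some ε > 0 — Case 1. Hence T(n) = Θ(n^(log_6 60)).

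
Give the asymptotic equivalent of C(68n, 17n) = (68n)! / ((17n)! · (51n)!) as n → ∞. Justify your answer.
C(68n, 17n) ~ (256/27)^(17n) · sqrt(2/(3π·17n))

Write N = 17n. Apply Stirling to each factorial:
  (4N)! ~ sqrt(2π·4N) · (4N/e)^(4N),
  N! ~ sqrt(2π N) · (N/e)^N,
  (3N)! ~ sqrt(2π·3N) · (3N/e)^(3N).
The exponential factors combine to (4N)^(4N) / (N^N · (3N)^(3N)) = 4^(4N)/3^(3N) = (4^4/3^3)^N = (256/27)^N.
The square-root prefactors combine to sqrt(2π·4N) / (sqrt(2π N)·sqrt(2π·3N)) = sqrt(4 / (2π·3·N)) = sqrt(2/(3π·17n)).
Substituting N = 17n: C(68n, 17n) ~ (256/27)^(17n) · sqrt(2/(3π·17n)).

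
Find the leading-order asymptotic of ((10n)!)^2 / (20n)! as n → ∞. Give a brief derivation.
((10n)!)^2/(20n)! ~ ((2π·10n)^(1/2) / sqrt(2)) · 2^(−2·10n)  →  0

Write N = 10n. Stirling: N! ~ sqrt(2π N)(N/e)^N and (2N)! ~ sqrt(2π·2N)·(2N/e)^(2N).
  (N!)^2/(2N)! ~ (2π N)^(2/2) (N/e)^(2N) / [sqrt(2π·2N) (2N/e)^(2N)]
     = (2π N)^(2/2) / sqrt(2π·2N) · (N/(2N))^(2N)
     = (2π N)^((2−1)/2) / sqrt(2) · 2^(−2N).
Since 2^2 > 1, the factor 2^(−2N) decays exponentially, so the ratio → 0. Substituting N = 10n gives the stated form.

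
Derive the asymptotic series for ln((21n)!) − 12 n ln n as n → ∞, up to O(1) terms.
ln((21n)!) − 12 n ln n = 9 n ln n + 21(ln 21 − 1) n + (1/2) ln(2π·21n) + O(1/n)

Stirling: ln((21n)!) = 21n ln(21n) − 21n + (1/2) ln(2π·21n) + O(1/n).
Expand 21n ln(21n) = 21n (ln n + ln 21) = 21n ln n + 21n ln 21.
Subtract 12n ln n: leading term is (21 − 12) n ln n = 9 n ln n. The next term is 21n ln 21 − 21n = 21(ln 21 − 1) n. Then the (1/2) ln(2π·21n) correction.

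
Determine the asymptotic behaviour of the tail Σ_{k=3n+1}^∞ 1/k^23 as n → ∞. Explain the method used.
Σ_{k>3n} 1/k^23 ~ 1/(22 · (3n)^22)

Compare to the integral: ∫_{3n}^∞ x^(−23) dx = [−x^(−22)/22]_{3n}^∞ = 1/((23−1)·(3n)^22). Euler-Maclaurin then gives
  Σ_{k>3n} 1/k^23 = ∫_{3n}^∞ dx/x^23 − 1/(2·(3n)^23) + O(1/(3n)^24).
(Equivalently this is ζ(23) − Σ_{k≤3n} 1/k^23.)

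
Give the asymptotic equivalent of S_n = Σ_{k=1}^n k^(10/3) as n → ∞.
S_n ~ (3/13) · n^(13/3)

Integral comparison: Σ_{k=1}^n k^(10/3) = ∫_0^n x^(10/3) dx + O(n^(10/3)). The integral is n^(1 + 10/3) / (1 + 10/3) = n^((10+3)/3) / ((10+3)/3) = (3/13) · n^(13/3).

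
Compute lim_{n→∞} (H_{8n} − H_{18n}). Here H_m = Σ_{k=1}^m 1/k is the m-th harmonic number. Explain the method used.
lim = ln(8/18) = ln(4/9)

Euler-Maclaurin gives H_m = ln m + γ + 1/(2m) + O(1/m^2). The γ and O(1/m) terms cancel in the difference:
  H_{8n} − H_{18n} = ln(8n) − ln(18n) + O(1/n) = ln(8/18) + O(1/n).
Hence the limit is ln(8/18) = ln(4/9).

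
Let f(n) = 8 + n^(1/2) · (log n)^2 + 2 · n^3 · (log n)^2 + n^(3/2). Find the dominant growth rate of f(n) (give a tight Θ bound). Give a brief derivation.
f(n) ∈ Θ(n^3 · (log n)^2)

Compare the terms by growth order. For large n, n^a · (log n)^b dominates n^a' · (log n)^b' iff a > a', or (a = a' and b > b'). Ranking the 4 terms shows the dominant one is 2 · n^3 · (log n)^2. Hence f(n) ∈ Θ(n^3 · (log n)^2).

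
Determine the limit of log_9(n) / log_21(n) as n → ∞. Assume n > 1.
lim = ln(21) / ln(9) = log_9(21)

Change of base: log_9(n) = ln n / ln 9 and log_21(n) = ln n / ln 21. The ratio is (ln n / ln 9) · (ln 21 / ln n) = ln 21 / ln 9, a constant independent of n. So the limit is ln 21 / ln 9 = log_9(21).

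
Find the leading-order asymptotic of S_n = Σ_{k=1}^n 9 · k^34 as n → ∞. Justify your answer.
S_n ~ 9 · n^35 / 35

By integral comparison (Euler-Maclaurin), Σ_{k=1}^n 9 · k^34 = 9 · ∫_0^n x^34 dx + O(n^34) = 9 · n^35/35 + O(n^34). (Equivalently, Faulhaber's formula gives the same leading term.)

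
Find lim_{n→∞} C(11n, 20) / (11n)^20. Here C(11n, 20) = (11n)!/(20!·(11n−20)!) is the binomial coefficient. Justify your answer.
lim = 1/20! = 1/2432902008176640000

With N = 11n → ∞: C(N, 20) / N^20 = [N(N−1)…(N−19)] / (20! · N^20) = (1/20!) · 1 · (1 − 1/(11n)) · … · (1 − 19/(11n)). Each factor → 1 as N → ∞, so the limit is 1/20! = 1/2432902008176640000.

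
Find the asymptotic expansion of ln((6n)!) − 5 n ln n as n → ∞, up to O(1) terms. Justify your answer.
ln((6n)!) − 5 n ln n = n ln n + 6(ln 6 − 1) n + (1/2) ln(2π·6n) + O(1/n)

Stirling: ln((6n)!) = 6n ln(6n) − 6n + (1/2) ln(2π·6n) + O(1/n).
Expand 6n ln(6n) = 6n (ln n + ln 6) = 6n ln n + 6n ln 6.
Subtract 5n ln n: leading term is (6 − 5) n ln n = n ln n. The next term is 6n ln 6 − 6n = 6(ln 6 − 1) n. Then the (1/2) ln(2π·6n) correction.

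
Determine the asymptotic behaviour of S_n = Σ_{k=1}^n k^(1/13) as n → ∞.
S_n ~ (13/14) · n^(14/13)

Integral comparison: Σ_{k=1}^n k^(1/13) = ∫_0^n x^(1/13) dx + O(n^(1/13)). The integral is n^(1 + 1/13) / (1 + 1/13) = n^((1+13)/13) / ((1+13)/13) = (13/14) · n^(14/13).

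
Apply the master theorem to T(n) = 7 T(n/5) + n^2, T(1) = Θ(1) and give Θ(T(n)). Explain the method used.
T(n) = Θ(n^2)

log_5 7 ≈ 1.209. f(n) = n^2 dominates n^(log_5 7) since 2 > 1.209, and the regularity condition a·f(n/b) = 7·(n/5)^2 = (7/25)·n^2 ≤ c·f(n) holds with c = 7/25 ≈ 0.28 < 1. So this is Case 3: T(n) = Θ(f(n)) = Θ(n^2).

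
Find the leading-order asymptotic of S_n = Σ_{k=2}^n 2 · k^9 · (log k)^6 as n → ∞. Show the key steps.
S_n ~ n^10 · (log n)^6 / 5

By integral comparison, S_n = ∫_1^n 2 · x^9 · (log x)^6 dx + O(n^9 · (log n)^6). For the integral, the leading term of ∫_1^n x^9 (log x)^6 dx is n^10/10 · (log n)^6 (by repeated integration by parts; each step lowers the log-exponent and produces a relatively O(1/log n) correction). Hence S_n ~ n^10 · (log n)^6 / 5.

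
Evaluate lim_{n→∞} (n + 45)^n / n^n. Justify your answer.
lim = e^45

Rewrite as (1 + 45/n)^(n). By the standard limit (1 + x/n)^n → e^x, we have (1 + 45/n)^n → e^45, and raising to the 1st power gives e^45.
More precisely, ln[(1 + 45/n)^(n)] = n · ln(1 + 45/n) = n · (45/n + O(1/n^2)) = 45 + O(1/n) → 45.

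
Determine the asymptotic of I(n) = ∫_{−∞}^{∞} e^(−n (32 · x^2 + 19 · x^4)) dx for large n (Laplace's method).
I(n) ~ sqrt(π/(32n))

φ(x) = 32 · x^2 + 19 · x^4 has its unique global minimum at x* = 0 (since φ'(x) = 64x + 76x^3 = 0 only at x = 0 for real x with both coefficients positive, and φ → ∞ as |x| → ∞). At x* = 0, φ(0) = 0 and φ''(0) = 64. Laplace's method then gives
  I(n) ~ sqrt(2π / (n · φ''(0))) · e^(−n φ(0)) = sqrt(2π / (64n)) = sqrt(π/(32n)).
The 19 · x^4 term contributes only at subleading order (an O(1/n) relative correction).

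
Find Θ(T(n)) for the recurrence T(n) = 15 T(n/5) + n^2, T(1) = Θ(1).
T(n) = Θ(n^2)

log_5 15 ≈ 1.683. f(n) = n^2 dominates n^(log_5 15) since 2 > 1.683, and the regularity condition a·f(n/b) = 15·(n/5)^2 = (15/25)·n^2 ≤ c·f(n) holds with c = 15/25 ≈ 0.6 < 1. So this is Case 3: T(n) = Θ(f(n)) = Θ(n^2).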